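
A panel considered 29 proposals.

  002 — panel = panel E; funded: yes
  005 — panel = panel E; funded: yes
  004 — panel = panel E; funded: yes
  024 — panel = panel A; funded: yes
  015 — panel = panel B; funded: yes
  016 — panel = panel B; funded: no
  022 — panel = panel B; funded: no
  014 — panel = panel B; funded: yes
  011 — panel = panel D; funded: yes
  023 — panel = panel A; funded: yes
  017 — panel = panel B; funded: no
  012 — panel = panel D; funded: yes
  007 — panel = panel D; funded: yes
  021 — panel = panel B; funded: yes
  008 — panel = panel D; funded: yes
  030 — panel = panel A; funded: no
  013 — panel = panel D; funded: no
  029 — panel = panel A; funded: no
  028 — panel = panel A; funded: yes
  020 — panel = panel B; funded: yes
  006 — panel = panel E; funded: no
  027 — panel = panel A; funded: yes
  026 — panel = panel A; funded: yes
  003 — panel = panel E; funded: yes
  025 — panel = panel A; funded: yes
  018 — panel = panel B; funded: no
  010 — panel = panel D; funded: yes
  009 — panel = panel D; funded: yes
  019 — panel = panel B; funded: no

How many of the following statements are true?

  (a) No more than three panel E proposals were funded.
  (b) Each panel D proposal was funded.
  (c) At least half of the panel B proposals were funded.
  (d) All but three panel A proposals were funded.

(a) panel E: |A| = 5, |A ∩ B| = 4; needs |A ∩ B| ≤ 3 — false.
(b) panel D: |A| = 7, |A ∩ B| = 6; needs A ⊆ B, i.e. every element of A is in B (|A ∖ B| = 0) — false.
(c) panel B: |A| = 9, |A ∩ B| = 4; needs |A ∩ B| ≥ |A ∖ B| — false.
(d) panel A: |A| = 8, |A ∩ B| = 6; needs |A ∖ B| = 3 — false.

0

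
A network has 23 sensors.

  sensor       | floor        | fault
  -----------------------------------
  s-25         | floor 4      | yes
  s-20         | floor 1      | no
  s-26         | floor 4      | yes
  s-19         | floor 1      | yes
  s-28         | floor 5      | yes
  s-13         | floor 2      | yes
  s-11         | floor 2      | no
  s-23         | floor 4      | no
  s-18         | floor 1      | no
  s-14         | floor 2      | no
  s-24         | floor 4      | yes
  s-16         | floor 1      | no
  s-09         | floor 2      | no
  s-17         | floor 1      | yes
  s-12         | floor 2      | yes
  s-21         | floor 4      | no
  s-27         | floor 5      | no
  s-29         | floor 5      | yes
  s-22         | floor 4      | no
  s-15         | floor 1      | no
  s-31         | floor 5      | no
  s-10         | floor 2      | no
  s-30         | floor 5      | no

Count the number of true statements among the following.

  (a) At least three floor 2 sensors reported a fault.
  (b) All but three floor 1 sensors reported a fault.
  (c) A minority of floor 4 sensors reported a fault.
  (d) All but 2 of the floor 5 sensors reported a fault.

0

(a) floor 2: |A| = 6, |A ∩ B| = 2; needs |A ∩ B| ≥ 3 — false.
(b) floor 1: |A| = 6, |A ∩ B| = 2; needs |A ∖ B| = 3 — false.
(c) floor 4: |A| = 6, |A ∩ B| = 3; needs |A ∩ B| < |A ∖ B| — false.
(d) floor 5: |A| = 5, |A ∩ B| = 2; needs |A ∖ B| = 2 — false.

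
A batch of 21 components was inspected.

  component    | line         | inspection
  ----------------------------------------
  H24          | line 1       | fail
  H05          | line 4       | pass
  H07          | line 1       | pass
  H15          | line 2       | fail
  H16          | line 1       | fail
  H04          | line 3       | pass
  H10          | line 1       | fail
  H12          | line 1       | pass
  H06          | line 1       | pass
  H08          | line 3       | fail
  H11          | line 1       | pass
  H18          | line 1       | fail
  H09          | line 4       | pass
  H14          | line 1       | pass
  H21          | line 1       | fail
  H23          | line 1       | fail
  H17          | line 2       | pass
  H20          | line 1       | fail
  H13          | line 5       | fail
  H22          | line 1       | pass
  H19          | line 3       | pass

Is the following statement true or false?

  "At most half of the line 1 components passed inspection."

The determiner here denotes the relation: |A ∩ B| ≤ |A ∖ B|.
A (the restrictor) = {H24, H07, H16, H10, H12, H06, H11, H18, H14, H21, H23, H20, H22}, |A| = 13.
A ∩ B = {H07, H12, H06, H11, H14, H22}, so |A ∩ B| = 6.
A ∖ B = {H24, H16, H10, H18, H21, H23, H20}, so |A ∖ B| = 7.
6 < 7, so the statement is true.

True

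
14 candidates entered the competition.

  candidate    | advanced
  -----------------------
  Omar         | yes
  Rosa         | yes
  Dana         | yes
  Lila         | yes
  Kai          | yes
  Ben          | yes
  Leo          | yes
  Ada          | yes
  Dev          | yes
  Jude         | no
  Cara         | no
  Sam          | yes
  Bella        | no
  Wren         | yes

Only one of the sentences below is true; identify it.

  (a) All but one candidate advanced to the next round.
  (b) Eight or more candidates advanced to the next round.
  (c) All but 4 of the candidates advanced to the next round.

(b)

|A| = 14, |A ∩ B| = 11, |A ∖ B| = 3.
(a) requires |A ∖ B| = 1: false.
(b) requires |A ∩ B| ≥ 8: true.
(c) requires |A ∖ B| = 4: false.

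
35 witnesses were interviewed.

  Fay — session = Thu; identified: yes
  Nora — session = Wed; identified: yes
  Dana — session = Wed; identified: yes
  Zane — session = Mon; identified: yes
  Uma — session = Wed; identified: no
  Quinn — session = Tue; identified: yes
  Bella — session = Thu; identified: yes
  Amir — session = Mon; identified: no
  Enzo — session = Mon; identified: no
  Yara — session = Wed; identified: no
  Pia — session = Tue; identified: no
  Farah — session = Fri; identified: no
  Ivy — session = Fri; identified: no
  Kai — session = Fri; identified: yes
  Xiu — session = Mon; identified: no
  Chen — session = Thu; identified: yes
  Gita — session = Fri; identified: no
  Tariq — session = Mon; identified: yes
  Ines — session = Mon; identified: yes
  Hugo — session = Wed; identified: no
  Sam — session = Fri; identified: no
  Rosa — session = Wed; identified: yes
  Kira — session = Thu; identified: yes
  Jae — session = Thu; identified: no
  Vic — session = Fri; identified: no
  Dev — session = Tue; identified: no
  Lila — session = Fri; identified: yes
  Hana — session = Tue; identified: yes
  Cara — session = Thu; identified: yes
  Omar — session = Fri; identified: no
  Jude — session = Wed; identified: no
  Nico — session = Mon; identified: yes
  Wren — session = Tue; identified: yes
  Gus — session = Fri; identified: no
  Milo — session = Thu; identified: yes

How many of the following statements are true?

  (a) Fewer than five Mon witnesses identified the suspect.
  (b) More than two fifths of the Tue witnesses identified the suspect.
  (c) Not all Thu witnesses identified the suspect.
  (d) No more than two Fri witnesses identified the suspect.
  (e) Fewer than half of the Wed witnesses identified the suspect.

5

(a) Mon: |A| = 7, |A ∩ B| = 4; needs |A ∩ B| < 5 — true.
(b) Tue: |A| = 5, |A ∩ B| = 3; needs |A ∩ B| / |A| > 2/5 — true.
(c) Thu: |A| = 7, |A ∩ B| = 6; needs A ⊄ B (|A ∖ B| ≥ 1) — true.
(d) Fri: |A| = 9, |A ∩ B| = 2; needs |A ∩ B| ≤ 2 — true.
(e) Wed: |A| = 7, |A ∩ B| = 3; needs |A ∩ B| < |A ∖ B| — true.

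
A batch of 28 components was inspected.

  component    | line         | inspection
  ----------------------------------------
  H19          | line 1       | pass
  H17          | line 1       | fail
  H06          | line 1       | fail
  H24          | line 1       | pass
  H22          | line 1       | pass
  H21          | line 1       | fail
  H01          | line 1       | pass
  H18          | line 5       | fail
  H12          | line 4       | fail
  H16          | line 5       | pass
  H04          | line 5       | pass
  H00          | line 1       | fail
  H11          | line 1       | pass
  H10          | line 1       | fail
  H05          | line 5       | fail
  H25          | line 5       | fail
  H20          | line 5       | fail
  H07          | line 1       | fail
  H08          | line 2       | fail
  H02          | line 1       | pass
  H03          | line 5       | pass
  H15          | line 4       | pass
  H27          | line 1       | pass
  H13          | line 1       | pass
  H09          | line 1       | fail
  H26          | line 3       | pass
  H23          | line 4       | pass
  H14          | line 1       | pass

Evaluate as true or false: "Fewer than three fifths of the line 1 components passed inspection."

True

Truth condition: |A ∩ B| / |A| < 3/5.
|A| = 16, |A ∩ B| = 9, |A ∖ B| = 7.
|A ∩ B|/|A| = 9/16, so the statement is true.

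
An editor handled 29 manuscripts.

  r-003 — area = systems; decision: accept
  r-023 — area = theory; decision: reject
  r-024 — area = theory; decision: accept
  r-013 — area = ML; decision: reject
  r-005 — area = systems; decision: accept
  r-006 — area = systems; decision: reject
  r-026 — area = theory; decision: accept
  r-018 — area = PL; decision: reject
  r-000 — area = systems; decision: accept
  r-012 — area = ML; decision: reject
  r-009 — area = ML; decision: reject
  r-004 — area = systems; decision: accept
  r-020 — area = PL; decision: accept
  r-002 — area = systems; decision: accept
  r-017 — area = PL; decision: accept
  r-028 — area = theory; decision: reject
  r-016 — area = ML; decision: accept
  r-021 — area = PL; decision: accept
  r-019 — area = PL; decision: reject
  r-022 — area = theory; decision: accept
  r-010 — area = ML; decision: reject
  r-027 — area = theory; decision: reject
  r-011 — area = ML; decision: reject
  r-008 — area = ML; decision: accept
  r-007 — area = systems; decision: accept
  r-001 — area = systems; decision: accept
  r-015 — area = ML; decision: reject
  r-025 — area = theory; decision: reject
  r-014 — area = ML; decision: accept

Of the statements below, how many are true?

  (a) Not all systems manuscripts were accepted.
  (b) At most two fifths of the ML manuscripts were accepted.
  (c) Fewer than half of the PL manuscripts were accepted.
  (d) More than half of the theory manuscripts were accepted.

2

(a) systems: |A| = 8, |A ∩ B| = 7; needs A ⊄ B (|A ∖ B| ≥ 1) — true.
(b) ML: |A| = 9, |A ∩ B| = 3; needs |A ∩ B| / |A| ≤ 2/5 — true.
(c) PL: |A| = 5, |A ∩ B| = 3; needs |A ∩ B| < |A ∖ B| — false.
(d) theory: |A| = 7, |A ∩ B| = 3; needs |A ∩ B| > |A ∖ B| — false.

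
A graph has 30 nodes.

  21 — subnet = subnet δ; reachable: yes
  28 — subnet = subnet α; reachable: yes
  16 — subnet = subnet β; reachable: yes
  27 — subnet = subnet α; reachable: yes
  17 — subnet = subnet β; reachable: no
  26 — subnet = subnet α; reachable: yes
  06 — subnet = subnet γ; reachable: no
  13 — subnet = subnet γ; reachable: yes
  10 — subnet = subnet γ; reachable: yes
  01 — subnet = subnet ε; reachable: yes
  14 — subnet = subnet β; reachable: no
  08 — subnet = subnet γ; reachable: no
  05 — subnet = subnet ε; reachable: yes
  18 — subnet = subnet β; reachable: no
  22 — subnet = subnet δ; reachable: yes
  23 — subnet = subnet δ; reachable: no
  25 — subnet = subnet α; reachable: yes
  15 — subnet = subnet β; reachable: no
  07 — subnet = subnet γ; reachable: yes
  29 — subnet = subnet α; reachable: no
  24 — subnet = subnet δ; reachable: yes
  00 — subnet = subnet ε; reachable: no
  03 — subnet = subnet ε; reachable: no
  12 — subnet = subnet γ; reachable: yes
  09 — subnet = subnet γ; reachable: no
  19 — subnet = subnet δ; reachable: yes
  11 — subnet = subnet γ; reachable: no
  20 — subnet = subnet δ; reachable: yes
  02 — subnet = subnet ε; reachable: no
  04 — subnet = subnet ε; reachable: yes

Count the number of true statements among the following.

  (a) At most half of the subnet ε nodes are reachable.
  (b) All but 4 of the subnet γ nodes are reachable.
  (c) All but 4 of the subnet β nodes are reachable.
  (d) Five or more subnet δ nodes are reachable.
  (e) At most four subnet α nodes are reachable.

(a) subnet ε: |A| = 6, |A ∩ B| = 3; needs |A ∩ B| ≤ |A ∖ B| — true.
(b) subnet γ: |A| = 8, |A ∩ B| = 4; needs |A ∖ B| = 4 — true.
(c) subnet β: |A| = 5, |A ∩ B| = 1; needs |A ∖ B| = 4 — true.
(d) subnet δ: |A| = 6, |A ∩ B| = 5; needs |A ∩ B| ≥ 5 — true.
(e) subnet α: |A| = 5, |A ∩ B| = 4; needs |A ∩ B| ≤ 4 — true.

5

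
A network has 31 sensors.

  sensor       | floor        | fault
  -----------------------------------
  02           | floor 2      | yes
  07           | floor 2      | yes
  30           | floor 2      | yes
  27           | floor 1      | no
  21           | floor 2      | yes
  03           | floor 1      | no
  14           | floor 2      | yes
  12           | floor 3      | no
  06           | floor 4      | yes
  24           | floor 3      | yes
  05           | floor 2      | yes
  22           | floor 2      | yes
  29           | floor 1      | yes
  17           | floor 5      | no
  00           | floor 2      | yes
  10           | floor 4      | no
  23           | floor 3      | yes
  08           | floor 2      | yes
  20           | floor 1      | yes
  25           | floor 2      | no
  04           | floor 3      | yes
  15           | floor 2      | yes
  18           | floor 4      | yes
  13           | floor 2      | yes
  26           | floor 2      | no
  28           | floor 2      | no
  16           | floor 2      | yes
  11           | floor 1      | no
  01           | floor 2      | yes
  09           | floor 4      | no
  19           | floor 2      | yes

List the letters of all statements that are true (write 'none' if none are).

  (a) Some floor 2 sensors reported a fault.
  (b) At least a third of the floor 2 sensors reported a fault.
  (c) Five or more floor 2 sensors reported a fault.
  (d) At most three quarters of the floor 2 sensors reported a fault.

|A| = 17, |A ∩ B| = 14, |A ∖ B| = 3.
(a) A ∩ B ≠ ∅ (|A ∩ B| ≥ 1): holds.
(b) |A ∩ B| / |A| ≥ 1/3: holds.
(c) |A ∩ B| ≥ 5: holds.
(d) |A ∩ B| / |A| ≤ 3/4: fails.

(a), (b), (c)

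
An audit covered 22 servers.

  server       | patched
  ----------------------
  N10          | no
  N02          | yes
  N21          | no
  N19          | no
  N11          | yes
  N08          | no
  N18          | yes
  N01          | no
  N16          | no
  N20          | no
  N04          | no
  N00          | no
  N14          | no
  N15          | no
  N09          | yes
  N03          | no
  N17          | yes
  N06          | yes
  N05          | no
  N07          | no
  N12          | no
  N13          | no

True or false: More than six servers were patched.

False

Truth condition: |A ∩ B| > 6.
|A| = 22, |A ∩ B| = 6, |A ∖ B| = 16.
|A ∩ B| = 6, so the statement is false.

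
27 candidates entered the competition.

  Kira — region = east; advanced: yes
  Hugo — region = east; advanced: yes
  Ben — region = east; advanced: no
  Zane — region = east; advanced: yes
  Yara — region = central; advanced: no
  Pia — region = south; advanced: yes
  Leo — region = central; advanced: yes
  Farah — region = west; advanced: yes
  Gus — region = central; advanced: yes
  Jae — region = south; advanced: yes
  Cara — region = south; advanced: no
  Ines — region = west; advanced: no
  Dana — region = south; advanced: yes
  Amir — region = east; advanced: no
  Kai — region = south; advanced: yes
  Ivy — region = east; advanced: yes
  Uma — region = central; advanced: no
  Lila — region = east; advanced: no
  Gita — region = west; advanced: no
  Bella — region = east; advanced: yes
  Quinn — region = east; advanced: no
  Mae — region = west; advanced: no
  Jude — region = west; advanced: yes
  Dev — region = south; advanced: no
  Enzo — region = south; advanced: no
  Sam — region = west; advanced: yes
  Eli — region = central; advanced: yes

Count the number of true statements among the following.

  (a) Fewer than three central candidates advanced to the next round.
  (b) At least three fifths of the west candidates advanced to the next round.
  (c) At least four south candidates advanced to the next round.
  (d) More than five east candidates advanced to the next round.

1

(a) central: |A| = 5, |A ∩ B| = 3; needs |A ∩ B| < 3 — false.
(b) west: |A| = 6, |A ∩ B| = 3; needs |A ∩ B| / |A| ≥ 3/5 — false.
(c) south: |A| = 7, |A ∩ B| = 4; needs |A ∩ B| ≥ 4 — true.
(d) east: |A| = 9, |A ∩ B| = 5; needs |A ∩ B| > 5 — false.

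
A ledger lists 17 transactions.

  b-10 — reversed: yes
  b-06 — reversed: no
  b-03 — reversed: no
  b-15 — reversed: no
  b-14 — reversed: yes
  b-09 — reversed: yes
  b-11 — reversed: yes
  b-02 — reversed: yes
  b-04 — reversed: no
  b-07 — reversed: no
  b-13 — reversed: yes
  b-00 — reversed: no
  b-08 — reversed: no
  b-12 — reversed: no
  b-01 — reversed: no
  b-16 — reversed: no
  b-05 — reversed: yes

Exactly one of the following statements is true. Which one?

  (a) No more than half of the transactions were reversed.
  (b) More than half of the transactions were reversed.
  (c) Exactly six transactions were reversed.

(a)

|A| = 17, |A ∩ B| = 7, |A ∖ B| = 10.
(a) requires |A ∩ B| ≤ |A ∖ B|: true.
(b) requires |A ∩ B| > |A ∖ B|: false.
(c) requires |A ∩ B| = 6: false.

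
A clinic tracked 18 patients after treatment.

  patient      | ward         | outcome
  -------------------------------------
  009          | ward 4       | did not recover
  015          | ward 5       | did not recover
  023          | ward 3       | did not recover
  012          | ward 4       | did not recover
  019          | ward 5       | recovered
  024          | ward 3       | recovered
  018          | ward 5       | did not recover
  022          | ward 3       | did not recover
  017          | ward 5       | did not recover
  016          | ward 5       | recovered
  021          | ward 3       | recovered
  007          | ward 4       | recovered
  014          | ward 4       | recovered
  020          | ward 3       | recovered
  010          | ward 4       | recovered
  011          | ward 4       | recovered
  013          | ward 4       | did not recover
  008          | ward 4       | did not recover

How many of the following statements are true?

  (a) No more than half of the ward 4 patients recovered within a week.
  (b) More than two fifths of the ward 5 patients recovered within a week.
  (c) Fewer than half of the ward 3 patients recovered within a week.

1

(a) ward 4: |A| = 8, |A ∩ B| = 4; needs |A ∩ B| ≤ |A ∖ B| — true.
(b) ward 5: |A| = 5, |A ∩ B| = 2; needs |A ∩ B| / |A| > 2/5 — false.
(c) ward 3: |A| = 5, |A ∩ B| = 3; needs |A ∩ B| < |A ∖ B| — false.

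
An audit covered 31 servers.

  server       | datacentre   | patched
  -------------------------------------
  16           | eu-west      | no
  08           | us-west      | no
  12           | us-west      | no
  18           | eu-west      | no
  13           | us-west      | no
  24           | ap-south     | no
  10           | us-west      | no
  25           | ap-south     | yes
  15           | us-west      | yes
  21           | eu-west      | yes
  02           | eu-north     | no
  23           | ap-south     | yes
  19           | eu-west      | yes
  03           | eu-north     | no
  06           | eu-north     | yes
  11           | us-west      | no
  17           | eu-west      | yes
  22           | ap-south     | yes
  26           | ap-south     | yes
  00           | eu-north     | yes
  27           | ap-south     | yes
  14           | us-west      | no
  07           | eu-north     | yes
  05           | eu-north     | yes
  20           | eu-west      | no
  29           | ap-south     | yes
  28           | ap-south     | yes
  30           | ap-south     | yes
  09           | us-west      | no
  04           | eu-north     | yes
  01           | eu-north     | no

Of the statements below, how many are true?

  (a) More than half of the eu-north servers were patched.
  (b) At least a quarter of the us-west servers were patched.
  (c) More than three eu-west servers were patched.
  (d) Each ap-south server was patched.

1

(a) eu-north: |A| = 8, |A ∩ B| = 5; needs |A ∩ B| > |A ∖ B| — true.
(b) us-west: |A| = 8, |A ∩ B| = 1; needs |A ∩ B| / |A| ≥ 1/4 — false.
(c) eu-west: |A| = 6, |A ∩ B| = 3; needs |A ∩ B| > 3 — false.
(d) ap-south: |A| = 9, |A ∩ B| = 8; needs A ⊆ B, i.e. every element of A is in B (|A ∖ B| = 0) — false.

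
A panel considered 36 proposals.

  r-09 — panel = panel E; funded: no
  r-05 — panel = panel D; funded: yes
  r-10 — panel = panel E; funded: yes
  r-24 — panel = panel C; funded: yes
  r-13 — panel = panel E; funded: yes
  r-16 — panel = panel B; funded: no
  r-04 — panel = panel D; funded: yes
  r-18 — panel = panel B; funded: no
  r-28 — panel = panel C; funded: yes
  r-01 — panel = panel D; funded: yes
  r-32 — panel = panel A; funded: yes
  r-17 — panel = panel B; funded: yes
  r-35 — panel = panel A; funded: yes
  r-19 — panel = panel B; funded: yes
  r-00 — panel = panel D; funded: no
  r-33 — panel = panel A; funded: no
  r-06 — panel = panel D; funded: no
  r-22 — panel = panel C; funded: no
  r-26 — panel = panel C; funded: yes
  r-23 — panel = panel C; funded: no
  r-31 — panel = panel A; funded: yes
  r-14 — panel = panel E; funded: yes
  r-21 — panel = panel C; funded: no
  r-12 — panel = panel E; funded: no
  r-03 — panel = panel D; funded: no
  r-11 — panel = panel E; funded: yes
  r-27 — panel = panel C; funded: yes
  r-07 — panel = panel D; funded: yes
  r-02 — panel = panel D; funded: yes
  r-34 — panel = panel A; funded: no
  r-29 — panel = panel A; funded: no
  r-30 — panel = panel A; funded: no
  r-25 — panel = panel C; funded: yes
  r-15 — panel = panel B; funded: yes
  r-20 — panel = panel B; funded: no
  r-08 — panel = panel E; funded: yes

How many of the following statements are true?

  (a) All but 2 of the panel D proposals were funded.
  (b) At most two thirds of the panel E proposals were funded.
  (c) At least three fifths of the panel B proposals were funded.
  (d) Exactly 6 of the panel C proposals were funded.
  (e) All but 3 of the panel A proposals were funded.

(a) panel D: |A| = 8, |A ∩ B| = 5; needs |A ∖ B| = 2 — false.
(b) panel E: |A| = 7, |A ∩ B| = 5; needs |A ∩ B| / |A| ≤ 2/3 — false.
(c) panel B: |A| = 6, |A ∩ B| = 3; needs |A ∩ B| / |A| ≥ 3/5 — false.
(d) panel C: |A| = 8, |A ∩ B| = 5; needs |A ∩ B| = 6 — false.
(e) panel A: |A| = 7, |A ∩ B| = 3; needs |A ∖ B| = 3 — false.

0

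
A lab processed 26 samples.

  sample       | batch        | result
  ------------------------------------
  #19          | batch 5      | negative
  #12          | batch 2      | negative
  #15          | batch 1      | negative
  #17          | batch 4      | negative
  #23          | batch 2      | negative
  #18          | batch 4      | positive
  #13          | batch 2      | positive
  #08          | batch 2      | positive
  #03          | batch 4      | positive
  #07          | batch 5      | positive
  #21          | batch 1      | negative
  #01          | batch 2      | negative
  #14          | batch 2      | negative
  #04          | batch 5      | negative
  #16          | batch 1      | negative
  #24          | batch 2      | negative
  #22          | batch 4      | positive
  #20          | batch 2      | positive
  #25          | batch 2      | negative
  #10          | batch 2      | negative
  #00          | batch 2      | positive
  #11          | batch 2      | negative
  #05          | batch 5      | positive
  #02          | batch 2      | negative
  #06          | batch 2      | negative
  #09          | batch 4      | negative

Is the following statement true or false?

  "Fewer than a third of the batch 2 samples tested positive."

Truth condition: |A ∩ B| / |A| < 1/3.
A (the restrictor) = {#12, #23, #13, #08, #01, #14, #24, #20, #25, #10, #00, #11, #02, #06}, |A| = 14.
A ∩ B = {#13, #08, #20, #00}, so |A ∩ B| = 4.
A ∖ B = {#12, #23, #01, #14, #24, #25, #10, #11, #02, #06}, so |A ∖ B| = 10.
|A ∩ B|/|A| = 4/14, so the statement is true.

True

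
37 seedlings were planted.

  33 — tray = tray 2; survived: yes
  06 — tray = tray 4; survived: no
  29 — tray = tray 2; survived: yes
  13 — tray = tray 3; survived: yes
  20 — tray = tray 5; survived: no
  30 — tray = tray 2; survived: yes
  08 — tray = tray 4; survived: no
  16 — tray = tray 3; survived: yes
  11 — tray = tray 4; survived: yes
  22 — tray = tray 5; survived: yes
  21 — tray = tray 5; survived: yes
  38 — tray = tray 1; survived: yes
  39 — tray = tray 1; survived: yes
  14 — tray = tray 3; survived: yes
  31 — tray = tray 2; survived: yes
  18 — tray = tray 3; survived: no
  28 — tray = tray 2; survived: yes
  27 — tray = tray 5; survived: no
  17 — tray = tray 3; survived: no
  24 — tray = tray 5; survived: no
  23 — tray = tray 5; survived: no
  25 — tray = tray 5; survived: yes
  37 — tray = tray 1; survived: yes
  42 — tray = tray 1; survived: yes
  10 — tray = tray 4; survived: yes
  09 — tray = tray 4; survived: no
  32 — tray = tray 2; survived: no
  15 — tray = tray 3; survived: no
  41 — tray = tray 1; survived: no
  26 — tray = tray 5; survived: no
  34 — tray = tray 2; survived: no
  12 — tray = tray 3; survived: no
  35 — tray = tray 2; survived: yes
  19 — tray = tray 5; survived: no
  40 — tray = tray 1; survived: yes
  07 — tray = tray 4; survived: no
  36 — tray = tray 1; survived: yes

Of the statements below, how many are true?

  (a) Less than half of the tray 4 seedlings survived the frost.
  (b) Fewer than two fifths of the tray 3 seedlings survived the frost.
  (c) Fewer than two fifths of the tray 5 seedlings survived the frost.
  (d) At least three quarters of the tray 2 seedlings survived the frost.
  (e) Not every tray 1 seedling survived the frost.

4

(a) tray 4: |A| = 6, |A ∩ B| = 2; needs |A ∩ B| < |A ∖ B| — true.
(b) tray 3: |A| = 7, |A ∩ B| = 3; needs |A ∩ B| / |A| < 2/5 — false.
(c) tray 5: |A| = 9, |A ∩ B| = 3; needs |A ∩ B| / |A| < 2/5 — true.
(d) tray 2: |A| = 8, |A ∩ B| = 6; needs |A ∩ B| / |A| ≥ 3/4 — true.
(e) tray 1: |A| = 7, |A ∩ B| = 6; needs A ⊄ B (|A ∖ B| ≥ 1) — true.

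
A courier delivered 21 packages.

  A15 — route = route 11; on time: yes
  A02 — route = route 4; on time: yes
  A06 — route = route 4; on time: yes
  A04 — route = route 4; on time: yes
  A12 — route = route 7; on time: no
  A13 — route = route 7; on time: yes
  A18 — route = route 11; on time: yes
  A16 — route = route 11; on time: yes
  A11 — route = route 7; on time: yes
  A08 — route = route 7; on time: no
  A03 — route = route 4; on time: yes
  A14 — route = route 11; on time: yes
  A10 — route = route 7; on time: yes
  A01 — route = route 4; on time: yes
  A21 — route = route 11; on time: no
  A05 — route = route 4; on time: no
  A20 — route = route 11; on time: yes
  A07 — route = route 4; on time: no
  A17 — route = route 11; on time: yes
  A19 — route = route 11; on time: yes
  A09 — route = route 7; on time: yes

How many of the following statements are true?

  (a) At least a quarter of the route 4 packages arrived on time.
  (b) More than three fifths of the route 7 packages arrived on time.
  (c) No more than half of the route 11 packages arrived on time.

2

(a) route 4: |A| = 7, |A ∩ B| = 5; needs |A ∩ B| / |A| ≥ 1/4 — true.
(b) route 7: |A| = 6, |A ∩ B| = 4; needs |A ∩ B| / |A| > 3/5 — true.
(c) route 11: |A| = 8, |A ∩ B| = 7; needs |A ∩ B| ≤ |A ∖ B| — false.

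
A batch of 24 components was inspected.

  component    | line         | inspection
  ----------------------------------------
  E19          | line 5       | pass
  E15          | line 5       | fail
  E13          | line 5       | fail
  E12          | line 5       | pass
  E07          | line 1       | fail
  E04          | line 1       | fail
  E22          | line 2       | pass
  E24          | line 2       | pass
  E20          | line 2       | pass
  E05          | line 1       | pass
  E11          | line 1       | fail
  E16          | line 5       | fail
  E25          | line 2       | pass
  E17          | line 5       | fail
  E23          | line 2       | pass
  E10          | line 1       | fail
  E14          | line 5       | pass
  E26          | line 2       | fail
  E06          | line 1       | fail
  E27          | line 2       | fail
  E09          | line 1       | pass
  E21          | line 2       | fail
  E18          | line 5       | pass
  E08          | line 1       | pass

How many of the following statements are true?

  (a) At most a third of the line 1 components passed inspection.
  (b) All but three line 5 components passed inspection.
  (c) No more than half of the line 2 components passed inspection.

(a) line 1: |A| = 8, |A ∩ B| = 3; needs |A ∩ B| / |A| ≤ 1/3 — false.
(b) line 5: |A| = 8, |A ∩ B| = 4; needs |A ∖ B| = 3 — false.
(c) line 2: |A| = 8, |A ∩ B| = 5; needs |A ∩ B| ≤ |A ∖ B| — false.

0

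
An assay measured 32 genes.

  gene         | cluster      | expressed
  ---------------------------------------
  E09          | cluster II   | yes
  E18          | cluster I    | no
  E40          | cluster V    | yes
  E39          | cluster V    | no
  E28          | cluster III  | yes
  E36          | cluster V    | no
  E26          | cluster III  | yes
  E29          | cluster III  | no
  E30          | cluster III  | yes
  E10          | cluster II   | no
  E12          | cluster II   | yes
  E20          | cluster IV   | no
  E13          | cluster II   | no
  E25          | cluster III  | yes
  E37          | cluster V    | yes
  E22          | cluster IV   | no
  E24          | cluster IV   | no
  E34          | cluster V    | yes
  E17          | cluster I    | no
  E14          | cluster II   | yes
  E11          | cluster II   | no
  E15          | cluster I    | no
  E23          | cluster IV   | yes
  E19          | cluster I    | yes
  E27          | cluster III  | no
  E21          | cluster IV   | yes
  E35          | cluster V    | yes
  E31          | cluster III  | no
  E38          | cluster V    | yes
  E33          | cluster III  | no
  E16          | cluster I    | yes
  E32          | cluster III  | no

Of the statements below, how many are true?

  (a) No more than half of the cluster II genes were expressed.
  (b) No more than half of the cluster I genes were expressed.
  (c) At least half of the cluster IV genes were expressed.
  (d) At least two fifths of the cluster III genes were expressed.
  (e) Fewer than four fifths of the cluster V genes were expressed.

(a) cluster II: |A| = 6, |A ∩ B| = 3; needs |A ∩ B| ≤ |A ∖ B| — true.
(b) cluster I: |A| = 5, |A ∩ B| = 2; needs |A ∩ B| ≤ |A ∖ B| — true.
(c) cluster IV: |A| = 5, |A ∩ B| = 2; needs |A ∩ B| ≥ |A ∖ B| — false.
(d) cluster III: |A| = 9, |A ∩ B| = 4; needs |A ∩ B| / |A| ≥ 2/5 — true.
(e) cluster V: |A| = 7, |A ∩ B| = 5; needs |A ∩ B| / |A| < 4/5 — true.

4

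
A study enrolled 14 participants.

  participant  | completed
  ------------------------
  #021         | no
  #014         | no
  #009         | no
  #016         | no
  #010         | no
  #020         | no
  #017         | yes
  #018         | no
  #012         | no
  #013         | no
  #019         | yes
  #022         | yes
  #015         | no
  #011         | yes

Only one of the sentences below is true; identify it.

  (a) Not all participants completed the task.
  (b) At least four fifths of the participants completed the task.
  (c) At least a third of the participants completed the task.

|A| = 14, |A ∩ B| = 4, |A ∖ B| = 10.
(a) requires A ⊄ B (|A ∖ B| ≥ 1): true.
(b) requires |A ∩ B| / |A| ≥ 4/5: false.
(c) requires |A ∩ B| / |A| ≥ 1/3: false.

(a)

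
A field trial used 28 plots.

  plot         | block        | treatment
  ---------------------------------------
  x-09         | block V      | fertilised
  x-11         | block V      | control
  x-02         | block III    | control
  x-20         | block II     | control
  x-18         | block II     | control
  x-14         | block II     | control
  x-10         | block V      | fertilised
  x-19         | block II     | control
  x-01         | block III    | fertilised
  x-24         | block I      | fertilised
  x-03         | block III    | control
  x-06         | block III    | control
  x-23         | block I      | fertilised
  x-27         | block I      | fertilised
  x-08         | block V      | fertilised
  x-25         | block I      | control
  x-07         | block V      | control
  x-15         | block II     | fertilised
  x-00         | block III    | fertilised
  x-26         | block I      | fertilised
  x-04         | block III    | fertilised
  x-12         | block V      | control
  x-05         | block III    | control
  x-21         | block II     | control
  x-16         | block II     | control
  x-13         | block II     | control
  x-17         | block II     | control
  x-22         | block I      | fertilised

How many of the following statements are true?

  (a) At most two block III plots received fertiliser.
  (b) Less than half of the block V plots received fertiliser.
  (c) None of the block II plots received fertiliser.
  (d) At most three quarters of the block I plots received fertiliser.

0

(a) block III: |A| = 7, |A ∩ B| = 3; needs |A ∩ B| ≤ 2 — false.
(b) block V: |A| = 6, |A ∩ B| = 3; needs |A ∩ B| < |A ∖ B| — false.
(c) block II: |A| = 9, |A ∩ B| = 1; needs A ∩ B = ∅ (|A ∩ B| = 0) — false.
(d) block I: |A| = 6, |A ∩ B| = 5; needs |A ∩ B| / |A| ≤ 3/4 — false.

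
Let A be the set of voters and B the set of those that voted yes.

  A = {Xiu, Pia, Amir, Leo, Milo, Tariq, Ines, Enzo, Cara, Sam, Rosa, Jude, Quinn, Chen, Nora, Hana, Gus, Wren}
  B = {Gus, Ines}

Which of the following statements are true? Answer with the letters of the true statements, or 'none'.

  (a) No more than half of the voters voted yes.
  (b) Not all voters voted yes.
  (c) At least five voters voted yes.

(a), (b)

|A| = 18, |A ∩ B| = 2, |A ∖ B| = 16.
(a) |A ∩ B| ≤ |A ∖ B|: holds.
(b) A ⊄ B (|A ∖ B| ≥ 1): holds.
(c) |A ∩ B| ≥ 5: fails.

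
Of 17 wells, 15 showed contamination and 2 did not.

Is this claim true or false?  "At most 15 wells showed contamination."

True

Truth condition: |A ∩ B| ≤ 15.
|A| = 17, |A ∩ B| = 15, |A ∖ B| = 2.
|A ∩ B| = 15, so the statement is true.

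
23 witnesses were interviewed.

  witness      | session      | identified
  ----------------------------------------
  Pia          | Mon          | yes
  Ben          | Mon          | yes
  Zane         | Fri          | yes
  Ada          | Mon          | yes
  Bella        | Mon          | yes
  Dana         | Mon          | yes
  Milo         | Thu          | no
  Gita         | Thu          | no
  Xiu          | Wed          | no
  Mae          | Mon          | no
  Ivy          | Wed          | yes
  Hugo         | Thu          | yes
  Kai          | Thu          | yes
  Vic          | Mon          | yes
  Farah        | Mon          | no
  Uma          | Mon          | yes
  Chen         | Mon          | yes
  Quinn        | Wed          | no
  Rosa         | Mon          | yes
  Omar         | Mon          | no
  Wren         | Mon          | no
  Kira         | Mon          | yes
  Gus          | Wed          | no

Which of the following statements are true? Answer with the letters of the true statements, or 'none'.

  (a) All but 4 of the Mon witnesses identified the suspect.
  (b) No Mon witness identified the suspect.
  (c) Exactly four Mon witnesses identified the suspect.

(a)

|A| = 14, |A ∩ B| = 10, |A ∖ B| = 4.
(a) |A ∖ B| = 4: holds.
(b) A ∩ B = ∅ (|A ∩ B| = 0): fails.
(c) |A ∩ B| = 4: fails.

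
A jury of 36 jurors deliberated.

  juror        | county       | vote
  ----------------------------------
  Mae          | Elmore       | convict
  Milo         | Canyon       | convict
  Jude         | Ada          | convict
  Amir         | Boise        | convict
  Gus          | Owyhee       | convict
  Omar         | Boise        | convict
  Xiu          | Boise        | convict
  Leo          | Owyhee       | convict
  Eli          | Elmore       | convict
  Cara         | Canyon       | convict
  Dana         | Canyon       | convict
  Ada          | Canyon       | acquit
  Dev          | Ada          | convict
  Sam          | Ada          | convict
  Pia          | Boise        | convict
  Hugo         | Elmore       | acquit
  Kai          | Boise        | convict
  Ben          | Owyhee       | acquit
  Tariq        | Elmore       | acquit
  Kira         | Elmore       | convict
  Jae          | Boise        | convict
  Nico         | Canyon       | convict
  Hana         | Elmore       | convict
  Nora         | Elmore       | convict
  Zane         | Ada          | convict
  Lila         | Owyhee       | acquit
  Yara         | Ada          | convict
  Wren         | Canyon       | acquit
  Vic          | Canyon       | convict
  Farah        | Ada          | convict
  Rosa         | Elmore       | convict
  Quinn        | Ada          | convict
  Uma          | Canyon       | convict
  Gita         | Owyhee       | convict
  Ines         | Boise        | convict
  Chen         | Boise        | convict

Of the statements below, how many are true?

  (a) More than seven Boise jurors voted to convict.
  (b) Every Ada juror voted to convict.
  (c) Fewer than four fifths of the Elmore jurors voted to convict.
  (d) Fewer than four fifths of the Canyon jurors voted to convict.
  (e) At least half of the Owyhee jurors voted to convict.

5

(a) Boise: |A| = 8, |A ∩ B| = 8; needs |A ∩ B| > 7 — true.
(b) Ada: |A| = 7, |A ∩ B| = 7; needs A ⊆ B, i.e. every element of A is in B (|A ∖ B| = 0) — true.
(c) Elmore: |A| = 8, |A ∩ B| = 6; needs |A ∩ B| / |A| < 4/5 — true.
(d) Canyon: |A| = 8, |A ∩ B| = 6; needs |A ∩ B| / |A| < 4/5 — true.
(e) Owyhee: |A| = 5, |A ∩ B| = 3; needs |A ∩ B| ≥ |A ∖ B| — true.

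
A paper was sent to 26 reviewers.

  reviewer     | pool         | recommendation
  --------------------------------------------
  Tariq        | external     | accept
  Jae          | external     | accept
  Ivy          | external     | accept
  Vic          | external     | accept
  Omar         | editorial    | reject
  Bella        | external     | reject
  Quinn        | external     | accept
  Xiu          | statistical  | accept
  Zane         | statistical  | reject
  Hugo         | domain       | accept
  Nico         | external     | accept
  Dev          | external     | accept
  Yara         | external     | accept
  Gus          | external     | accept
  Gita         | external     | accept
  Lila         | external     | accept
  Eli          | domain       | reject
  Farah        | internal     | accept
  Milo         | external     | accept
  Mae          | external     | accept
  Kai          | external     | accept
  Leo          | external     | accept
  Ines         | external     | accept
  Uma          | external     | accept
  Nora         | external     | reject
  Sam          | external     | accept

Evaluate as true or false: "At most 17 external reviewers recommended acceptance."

Truth condition: |A ∩ B| ≤ 17.
|A| = 20, |A ∩ B| = 18, |A ∖ B| = 2.
|A ∩ B| = 18, so the statement is false.

False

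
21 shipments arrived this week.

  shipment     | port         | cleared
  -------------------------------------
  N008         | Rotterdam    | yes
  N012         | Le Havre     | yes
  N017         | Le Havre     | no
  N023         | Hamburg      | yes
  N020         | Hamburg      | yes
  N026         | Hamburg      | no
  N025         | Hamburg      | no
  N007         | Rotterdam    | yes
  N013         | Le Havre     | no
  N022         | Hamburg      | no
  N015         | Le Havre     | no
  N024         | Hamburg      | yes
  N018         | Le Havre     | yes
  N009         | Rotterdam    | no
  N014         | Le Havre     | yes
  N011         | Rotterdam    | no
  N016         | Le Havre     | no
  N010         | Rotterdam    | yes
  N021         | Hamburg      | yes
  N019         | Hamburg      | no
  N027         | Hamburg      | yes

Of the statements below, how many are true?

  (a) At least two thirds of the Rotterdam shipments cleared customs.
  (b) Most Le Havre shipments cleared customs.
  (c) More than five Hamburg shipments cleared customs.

0

(a) Rotterdam: |A| = 5, |A ∩ B| = 3; needs |A ∩ B| / |A| ≥ 2/3 — false.
(b) Le Havre: |A| = 7, |A ∩ B| = 3; needs |A ∩ B| > |A ∖ B| — false.
(c) Hamburg: |A| = 9, |A ∩ B| = 5; needs |A ∩ B| > 5 — false.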